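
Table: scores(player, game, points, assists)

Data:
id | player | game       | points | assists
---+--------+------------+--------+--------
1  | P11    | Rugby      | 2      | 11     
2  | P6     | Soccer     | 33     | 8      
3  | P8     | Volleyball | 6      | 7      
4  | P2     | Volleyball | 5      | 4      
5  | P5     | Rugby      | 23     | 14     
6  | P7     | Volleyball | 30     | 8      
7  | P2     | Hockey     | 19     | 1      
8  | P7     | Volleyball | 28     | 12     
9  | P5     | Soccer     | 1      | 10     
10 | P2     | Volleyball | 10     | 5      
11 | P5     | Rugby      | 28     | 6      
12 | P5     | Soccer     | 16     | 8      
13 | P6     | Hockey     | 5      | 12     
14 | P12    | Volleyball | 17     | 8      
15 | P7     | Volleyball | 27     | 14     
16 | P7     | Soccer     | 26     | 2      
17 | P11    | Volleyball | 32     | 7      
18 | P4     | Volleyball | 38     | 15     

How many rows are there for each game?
SELECT game, COUNT(*) as count
FROM scores
GROUP BY game

Result:
  Hockey: 2
  Rugby: 3
  Soccer: 4
  Volleyball: 9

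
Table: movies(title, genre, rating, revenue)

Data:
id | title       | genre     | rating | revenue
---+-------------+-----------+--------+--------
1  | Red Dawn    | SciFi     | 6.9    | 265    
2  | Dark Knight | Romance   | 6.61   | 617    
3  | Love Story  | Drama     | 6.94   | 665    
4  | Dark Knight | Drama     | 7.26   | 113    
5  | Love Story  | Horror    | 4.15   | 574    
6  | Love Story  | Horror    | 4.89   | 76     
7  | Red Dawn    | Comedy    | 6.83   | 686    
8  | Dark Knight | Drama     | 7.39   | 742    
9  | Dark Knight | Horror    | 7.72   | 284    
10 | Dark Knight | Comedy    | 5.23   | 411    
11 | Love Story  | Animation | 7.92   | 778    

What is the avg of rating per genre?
SELECT genre, AVG(rating) as result
FROM movies
GROUP BY genre

Result:
  Animation: 7.92
  Comedy: 6.03
  Drama: 7.20
  Horror: 5.59
  Romance: 6.61
  SciFi: 6.90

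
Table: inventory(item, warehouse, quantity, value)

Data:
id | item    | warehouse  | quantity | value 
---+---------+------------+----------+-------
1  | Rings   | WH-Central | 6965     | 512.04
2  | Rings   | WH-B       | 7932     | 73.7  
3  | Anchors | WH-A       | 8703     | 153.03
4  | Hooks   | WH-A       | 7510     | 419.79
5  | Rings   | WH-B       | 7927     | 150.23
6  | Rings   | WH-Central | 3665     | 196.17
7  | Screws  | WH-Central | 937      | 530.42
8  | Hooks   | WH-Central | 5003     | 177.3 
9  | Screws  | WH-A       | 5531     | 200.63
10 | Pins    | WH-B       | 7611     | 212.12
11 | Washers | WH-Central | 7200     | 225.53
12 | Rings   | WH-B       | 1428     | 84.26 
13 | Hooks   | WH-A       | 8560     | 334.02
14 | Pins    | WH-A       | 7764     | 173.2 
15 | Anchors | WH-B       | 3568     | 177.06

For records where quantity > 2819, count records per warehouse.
SELECT warehouse, COUNT(*)
FROM inventory
WHERE quantity > 2819
GROUP BY warehouse

Note: WHERE filters rows before grouping.

Result:
  WH-A: 5
  WH-B: 4
  WH-Central: 4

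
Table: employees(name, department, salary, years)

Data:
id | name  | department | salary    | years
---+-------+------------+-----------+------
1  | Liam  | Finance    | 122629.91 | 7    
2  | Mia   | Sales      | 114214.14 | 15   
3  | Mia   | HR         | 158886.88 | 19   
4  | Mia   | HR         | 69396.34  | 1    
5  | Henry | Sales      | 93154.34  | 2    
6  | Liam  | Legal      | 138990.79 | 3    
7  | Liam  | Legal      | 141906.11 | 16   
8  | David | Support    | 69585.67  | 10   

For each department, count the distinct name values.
SELECT department, COUNT(DISTINCT name)
FROM employees
GROUP BY department

Result:
  Finance: 1 distinct
  HR: 1 distinct
  Legal: 1 distinct
  Sales: 2 distinct
  Support: 1 distinct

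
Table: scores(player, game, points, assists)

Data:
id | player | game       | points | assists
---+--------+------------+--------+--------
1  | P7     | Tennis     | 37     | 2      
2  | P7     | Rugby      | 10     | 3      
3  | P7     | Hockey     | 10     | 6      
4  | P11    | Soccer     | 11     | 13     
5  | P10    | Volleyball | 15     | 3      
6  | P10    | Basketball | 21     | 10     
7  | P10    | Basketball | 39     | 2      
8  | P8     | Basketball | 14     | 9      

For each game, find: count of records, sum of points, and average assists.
SELECT game,
       COUNT(*) as cnt,
       SUM(points) as total_points,
       AVG(assists) as avg_assists
FROM scores
GROUP BY game

Result:
  Basketball: 3 records, 74 total points, 7.00 avg assists
  Hockey: 1 records, 10 total points, 6.00 avg assists
  Rugby: 1 records, 10 total points, 3.00 avg assists
  Soccer: 1 records, 11 total points, 13.00 avg assists
  Tennis: 1 records, 37 total points, 2.00 avg assists
  Volleyball: 1 records, 15 total points, 3.00 avg assists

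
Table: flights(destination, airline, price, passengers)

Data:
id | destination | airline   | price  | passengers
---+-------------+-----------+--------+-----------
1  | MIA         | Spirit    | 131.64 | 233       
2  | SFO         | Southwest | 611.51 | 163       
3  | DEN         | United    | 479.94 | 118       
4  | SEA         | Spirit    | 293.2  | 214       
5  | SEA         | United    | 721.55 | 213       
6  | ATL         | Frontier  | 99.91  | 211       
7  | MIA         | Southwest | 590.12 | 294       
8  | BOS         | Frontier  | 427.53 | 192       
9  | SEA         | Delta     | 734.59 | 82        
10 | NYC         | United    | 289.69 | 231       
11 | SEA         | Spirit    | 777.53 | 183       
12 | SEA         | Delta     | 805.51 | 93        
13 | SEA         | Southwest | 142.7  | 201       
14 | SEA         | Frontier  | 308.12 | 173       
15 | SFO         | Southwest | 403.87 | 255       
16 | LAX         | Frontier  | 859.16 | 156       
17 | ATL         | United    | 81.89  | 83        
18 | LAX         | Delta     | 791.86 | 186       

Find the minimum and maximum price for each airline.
SELECT airline, MIN(price), MAX(price)
FROM flights
GROUP BY airline

Result:
  Delta: min=734.59, max=805.51
  Frontier: min=99.91, max=859.16
  Southwest: min=142.70, max=611.51
  Spirit: min=131.64, max=777.53
  United: min=81.89, max=721.55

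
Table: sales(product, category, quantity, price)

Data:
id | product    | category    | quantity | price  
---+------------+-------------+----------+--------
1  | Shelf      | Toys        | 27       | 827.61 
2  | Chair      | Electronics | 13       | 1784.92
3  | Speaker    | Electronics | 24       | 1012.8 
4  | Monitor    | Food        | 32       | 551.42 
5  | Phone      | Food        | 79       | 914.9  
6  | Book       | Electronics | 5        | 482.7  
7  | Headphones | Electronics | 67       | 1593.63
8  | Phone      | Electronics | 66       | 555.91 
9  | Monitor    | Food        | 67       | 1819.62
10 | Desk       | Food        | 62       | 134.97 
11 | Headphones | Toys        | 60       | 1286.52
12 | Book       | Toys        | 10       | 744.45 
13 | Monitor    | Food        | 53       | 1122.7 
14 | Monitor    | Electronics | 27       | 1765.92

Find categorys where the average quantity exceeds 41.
SELECT category, AVG(quantity)
FROM sales
GROUP BY category
HAVING AVG(quantity) > 41

Result:
  Food: avg=58.60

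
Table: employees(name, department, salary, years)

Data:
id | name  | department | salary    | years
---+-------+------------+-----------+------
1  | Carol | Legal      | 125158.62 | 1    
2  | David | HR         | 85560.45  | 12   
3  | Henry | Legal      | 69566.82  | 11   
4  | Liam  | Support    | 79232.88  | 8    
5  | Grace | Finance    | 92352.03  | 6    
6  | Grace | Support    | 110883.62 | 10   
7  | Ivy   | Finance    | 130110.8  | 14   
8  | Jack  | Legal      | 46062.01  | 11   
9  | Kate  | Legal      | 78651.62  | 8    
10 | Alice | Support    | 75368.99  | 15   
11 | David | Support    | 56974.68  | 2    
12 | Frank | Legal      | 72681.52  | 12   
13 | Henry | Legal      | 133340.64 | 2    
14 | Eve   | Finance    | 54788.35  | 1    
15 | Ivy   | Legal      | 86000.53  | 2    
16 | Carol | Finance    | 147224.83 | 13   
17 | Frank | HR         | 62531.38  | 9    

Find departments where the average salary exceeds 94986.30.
SELECT department, AVG(salary)
FROM employees
GROUP BY department
HAVING AVG(salary) > 94986.30

Result:
  Finance: avg=106119.00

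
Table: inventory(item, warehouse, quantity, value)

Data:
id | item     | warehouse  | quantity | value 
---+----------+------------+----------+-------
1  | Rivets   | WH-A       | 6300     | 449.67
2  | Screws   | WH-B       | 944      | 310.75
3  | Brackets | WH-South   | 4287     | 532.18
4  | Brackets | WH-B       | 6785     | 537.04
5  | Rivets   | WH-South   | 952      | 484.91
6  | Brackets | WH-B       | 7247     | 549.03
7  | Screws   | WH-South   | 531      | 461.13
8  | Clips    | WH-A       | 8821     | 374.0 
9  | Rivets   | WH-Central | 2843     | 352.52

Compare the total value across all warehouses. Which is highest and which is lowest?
SELECT warehouse, SUM(value)
FROM inventory
GROUP BY warehouse
ORDER BY SUM(value)

All groups:
  WH-Central: 352.52
  WH-A: 823.67
  WH-B: 1396.82
  WH-South: 1478.22

Highest: WH-South (1478.22)
Lowest: WH-Central (352.52)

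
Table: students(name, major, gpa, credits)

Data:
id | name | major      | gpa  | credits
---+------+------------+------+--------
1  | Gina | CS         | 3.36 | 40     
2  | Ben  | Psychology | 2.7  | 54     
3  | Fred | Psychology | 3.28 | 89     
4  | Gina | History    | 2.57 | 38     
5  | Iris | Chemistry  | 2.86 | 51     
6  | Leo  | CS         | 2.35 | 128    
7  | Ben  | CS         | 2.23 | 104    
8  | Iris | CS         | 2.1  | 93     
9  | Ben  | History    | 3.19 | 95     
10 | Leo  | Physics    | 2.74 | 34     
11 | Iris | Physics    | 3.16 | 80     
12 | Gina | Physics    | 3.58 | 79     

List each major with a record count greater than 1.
SELECT major, COUNT(*) as cnt
FROM students
GROUP BY major
HAVING COUNT(*) > 1

Result:
  CS: 4
  History: 2
  Physics: 3
  Psychology: 2

Note: HAVING filters groups after aggregation, WHERE filters rows before.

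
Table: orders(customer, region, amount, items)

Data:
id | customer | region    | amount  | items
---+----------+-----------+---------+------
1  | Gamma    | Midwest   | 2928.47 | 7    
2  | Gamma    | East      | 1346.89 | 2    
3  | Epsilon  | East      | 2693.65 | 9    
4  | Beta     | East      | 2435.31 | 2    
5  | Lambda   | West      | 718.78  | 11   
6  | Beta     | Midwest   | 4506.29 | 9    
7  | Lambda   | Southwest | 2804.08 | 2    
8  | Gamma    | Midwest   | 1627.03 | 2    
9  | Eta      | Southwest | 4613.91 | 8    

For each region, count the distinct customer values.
SELECT region, COUNT(DISTINCT customer)
FROM orders
GROUP BY region

Result:
  East: 3 distinct
  Midwest: 2 distinct
  Southwest: 2 distinct
  West: 1 distinct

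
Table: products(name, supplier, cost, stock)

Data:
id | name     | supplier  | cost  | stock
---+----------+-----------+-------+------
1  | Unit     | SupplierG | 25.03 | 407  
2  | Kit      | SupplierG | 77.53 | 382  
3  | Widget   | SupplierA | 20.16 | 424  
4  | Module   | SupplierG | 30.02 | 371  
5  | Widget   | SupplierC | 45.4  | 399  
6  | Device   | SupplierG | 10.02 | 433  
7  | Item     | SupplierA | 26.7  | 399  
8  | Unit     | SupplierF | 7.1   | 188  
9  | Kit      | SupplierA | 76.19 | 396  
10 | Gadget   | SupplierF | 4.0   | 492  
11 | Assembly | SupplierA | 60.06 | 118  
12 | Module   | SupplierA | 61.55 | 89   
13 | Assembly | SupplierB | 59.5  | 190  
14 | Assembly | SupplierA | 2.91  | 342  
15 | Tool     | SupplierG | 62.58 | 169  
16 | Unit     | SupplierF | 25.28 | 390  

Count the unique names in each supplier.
SELECT supplier, COUNT(DISTINCT name)
FROM products
GROUP BY supplier

Result:
  SupplierA: 5 distinct
  SupplierB: 1 distinct
  SupplierC: 1 distinct
  SupplierF: 2 distinct
  SupplierG: 5 distinct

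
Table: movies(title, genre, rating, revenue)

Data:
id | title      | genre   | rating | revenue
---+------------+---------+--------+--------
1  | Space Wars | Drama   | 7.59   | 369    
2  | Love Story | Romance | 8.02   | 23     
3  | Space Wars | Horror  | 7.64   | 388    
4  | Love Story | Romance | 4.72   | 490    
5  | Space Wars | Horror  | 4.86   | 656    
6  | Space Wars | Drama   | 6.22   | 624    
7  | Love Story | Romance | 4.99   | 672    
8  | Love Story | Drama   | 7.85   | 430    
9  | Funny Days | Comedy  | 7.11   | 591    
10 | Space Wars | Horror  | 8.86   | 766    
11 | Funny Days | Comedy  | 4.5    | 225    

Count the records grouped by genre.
SELECT genre, COUNT(*) as count
FROM movies
GROUP BY genre

Result:
  Comedy: 2
  Drama: 3
  Horror: 3
  Romance: 3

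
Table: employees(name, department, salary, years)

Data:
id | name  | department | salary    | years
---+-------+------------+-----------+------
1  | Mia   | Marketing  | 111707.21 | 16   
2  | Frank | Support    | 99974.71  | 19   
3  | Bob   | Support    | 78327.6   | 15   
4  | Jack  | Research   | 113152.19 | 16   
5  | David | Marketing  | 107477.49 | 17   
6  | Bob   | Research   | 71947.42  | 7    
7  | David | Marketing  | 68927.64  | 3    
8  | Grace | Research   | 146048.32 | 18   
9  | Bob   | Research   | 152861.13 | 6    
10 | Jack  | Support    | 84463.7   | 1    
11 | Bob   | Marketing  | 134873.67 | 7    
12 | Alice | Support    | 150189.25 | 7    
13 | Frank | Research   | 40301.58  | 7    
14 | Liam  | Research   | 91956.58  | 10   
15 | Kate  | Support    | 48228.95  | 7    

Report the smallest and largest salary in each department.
SELECT department, MIN(salary), MAX(salary)
FROM employees
GROUP BY department

Result:
  Marketing: min=68927.64, max=134873.67
  Research: min=40301.58, max=152861.13
  Support: min=48228.95, max=150189.25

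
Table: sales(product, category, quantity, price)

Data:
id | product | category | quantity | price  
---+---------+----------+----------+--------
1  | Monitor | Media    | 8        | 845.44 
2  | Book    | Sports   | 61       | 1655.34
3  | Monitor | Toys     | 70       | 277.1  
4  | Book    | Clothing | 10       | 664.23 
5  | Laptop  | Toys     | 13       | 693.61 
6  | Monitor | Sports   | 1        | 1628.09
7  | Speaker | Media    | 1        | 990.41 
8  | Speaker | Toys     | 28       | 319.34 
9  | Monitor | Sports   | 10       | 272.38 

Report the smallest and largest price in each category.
SELECT category, MIN(price), MAX(price)
FROM sales
GROUP BY category

Result:
  Clothing: min=664.23, max=664.23
  Media: min=845.44, max=990.41
  Sports: min=272.38, max=1655.34
  Toys: min=277.10, max=693.61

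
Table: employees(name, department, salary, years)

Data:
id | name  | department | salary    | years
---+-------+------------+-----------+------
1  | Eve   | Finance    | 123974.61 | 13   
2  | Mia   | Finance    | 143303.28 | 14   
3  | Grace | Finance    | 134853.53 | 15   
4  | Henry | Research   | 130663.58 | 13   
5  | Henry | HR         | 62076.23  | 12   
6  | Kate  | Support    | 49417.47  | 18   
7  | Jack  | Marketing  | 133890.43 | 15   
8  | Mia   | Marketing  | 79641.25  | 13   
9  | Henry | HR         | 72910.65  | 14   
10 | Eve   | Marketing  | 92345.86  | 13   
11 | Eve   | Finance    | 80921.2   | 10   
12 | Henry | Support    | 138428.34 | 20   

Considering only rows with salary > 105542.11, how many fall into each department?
SELECT department, COUNT(*)
FROM employees
WHERE salary > 105542.11
GROUP BY department

Note: WHERE filters rows before grouping.

Result:
  Finance: 3
  Marketing: 1
  Research: 1
  Support: 1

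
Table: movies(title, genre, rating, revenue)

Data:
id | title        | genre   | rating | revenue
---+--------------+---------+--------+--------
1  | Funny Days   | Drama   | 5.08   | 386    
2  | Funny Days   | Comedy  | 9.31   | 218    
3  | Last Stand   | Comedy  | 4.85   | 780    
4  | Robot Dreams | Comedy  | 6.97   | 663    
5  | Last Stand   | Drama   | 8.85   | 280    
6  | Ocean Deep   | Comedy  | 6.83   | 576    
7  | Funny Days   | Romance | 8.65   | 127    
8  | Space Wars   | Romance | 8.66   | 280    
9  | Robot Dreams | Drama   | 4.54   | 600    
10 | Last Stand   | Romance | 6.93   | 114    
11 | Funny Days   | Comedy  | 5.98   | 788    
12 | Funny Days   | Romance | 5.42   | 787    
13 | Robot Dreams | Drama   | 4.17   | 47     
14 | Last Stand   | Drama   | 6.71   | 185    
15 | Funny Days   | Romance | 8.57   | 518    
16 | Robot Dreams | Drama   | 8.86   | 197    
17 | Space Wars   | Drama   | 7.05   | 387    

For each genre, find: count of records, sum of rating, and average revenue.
SELECT genre,
       COUNT(*) as cnt,
       SUM(rating) as total_rating,
       AVG(revenue) as avg_revenue
FROM movies
GROUP BY genre

Result:
  Comedy: 5 records, 33.94 total rating, 605.00 avg revenue
  Drama: 7 records, 45.26 total rating, 297.43 avg revenue
  Romance: 5 records, 38.23 total rating, 365.20 avg revenue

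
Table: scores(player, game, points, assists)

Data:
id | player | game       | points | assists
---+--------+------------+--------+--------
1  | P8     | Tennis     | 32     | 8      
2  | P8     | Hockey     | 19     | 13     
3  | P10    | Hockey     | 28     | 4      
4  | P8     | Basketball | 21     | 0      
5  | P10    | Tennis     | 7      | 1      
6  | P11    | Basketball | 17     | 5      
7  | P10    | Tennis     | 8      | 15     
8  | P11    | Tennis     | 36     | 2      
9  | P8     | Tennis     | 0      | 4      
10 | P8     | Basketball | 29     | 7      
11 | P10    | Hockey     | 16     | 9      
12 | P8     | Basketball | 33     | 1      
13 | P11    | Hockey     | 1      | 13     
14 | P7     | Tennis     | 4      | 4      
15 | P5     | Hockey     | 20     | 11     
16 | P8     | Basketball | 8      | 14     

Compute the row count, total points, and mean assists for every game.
SELECT game,
       COUNT(*) as cnt,
       SUM(points) as total_points,
       AVG(assists) as avg_assists
FROM scores
GROUP BY game

Result:
  Basketball: 5 records, 108 total points, 5.40 avg assists
  Hockey: 5 records, 84 total points, 10.00 avg assists
  Tennis: 6 records, 87 total points, 5.67 avg assists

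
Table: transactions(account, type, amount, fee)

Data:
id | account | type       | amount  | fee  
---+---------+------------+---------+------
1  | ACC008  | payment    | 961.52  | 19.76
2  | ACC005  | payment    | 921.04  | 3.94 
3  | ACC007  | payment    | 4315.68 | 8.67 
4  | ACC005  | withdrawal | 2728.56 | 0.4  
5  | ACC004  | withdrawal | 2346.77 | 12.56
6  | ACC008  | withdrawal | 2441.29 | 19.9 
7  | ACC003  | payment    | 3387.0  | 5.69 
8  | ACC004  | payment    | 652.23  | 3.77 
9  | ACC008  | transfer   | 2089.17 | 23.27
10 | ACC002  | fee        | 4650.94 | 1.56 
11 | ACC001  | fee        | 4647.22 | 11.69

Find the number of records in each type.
SELECT type, COUNT(*) as count
FROM transactions
GROUP BY type

Result:
  fee: 2
  payment: 5
  transfer: 1
  withdrawal: 3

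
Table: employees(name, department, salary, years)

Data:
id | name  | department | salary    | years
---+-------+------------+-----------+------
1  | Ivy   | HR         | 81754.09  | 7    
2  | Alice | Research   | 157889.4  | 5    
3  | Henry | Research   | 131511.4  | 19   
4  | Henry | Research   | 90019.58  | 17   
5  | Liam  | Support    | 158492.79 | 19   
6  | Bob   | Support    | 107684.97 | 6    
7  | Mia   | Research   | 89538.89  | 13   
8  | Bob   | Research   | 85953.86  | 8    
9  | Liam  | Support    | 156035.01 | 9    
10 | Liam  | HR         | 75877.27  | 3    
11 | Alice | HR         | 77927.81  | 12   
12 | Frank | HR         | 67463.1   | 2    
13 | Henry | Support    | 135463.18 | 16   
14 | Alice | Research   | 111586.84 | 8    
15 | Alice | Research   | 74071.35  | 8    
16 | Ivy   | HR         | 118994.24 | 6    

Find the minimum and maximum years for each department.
SELECT department, MIN(years), MAX(years)
FROM employees
GROUP BY department

Result:
  HR: min=2, max=12
  Research: min=5, max=19
  Support: min=6, max=19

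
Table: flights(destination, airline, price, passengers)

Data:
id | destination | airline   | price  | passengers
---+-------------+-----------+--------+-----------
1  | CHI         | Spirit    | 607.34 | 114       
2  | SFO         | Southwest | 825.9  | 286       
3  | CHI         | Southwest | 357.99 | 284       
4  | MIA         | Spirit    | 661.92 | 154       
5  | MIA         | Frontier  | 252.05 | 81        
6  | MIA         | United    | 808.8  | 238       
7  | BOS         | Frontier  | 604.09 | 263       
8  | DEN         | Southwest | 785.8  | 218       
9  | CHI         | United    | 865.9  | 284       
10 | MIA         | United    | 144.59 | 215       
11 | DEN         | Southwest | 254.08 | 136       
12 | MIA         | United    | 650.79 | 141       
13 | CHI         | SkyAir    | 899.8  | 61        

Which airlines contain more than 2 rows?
SELECT airline, COUNT(*) as cnt
FROM flights
GROUP BY airline
HAVING COUNT(*) > 2

Result:
  Southwest: 4
  United: 4

Note: HAVING filters groups after aggregation, WHERE filters rows before.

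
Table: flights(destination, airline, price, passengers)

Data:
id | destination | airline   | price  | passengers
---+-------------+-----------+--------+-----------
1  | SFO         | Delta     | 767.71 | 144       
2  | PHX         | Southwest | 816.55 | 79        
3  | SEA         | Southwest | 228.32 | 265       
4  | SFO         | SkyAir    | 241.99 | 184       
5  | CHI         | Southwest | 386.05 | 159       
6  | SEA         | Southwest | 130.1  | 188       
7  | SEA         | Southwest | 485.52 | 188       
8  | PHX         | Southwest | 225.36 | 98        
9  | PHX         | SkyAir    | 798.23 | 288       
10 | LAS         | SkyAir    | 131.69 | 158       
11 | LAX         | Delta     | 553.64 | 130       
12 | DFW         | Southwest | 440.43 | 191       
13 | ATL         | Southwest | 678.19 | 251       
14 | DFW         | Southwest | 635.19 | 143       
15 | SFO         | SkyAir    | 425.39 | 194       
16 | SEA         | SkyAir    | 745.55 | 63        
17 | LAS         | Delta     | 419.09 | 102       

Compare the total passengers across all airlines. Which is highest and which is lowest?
SELECT airline, SUM(passengers)
FROM flights
GROUP BY airline
ORDER BY SUM(passengers)

All groups:
  Delta: 376
  SkyAir: 887
  Southwest: 1562

Highest: Southwest (1562)
Lowest: Delta (376)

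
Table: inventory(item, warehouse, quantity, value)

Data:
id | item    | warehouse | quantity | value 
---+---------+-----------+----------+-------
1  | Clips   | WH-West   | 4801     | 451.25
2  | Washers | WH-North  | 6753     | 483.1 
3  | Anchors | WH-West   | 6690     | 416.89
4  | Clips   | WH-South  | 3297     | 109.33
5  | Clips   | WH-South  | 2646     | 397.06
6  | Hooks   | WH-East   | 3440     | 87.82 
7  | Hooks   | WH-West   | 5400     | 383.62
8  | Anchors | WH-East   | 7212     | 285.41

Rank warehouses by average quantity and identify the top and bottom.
SELECT warehouse, AVG(quantity)
FROM inventory
GROUP BY warehouse
ORDER BY AVG(quantity)

All groups:
  WH-South: 2971.50
  WH-East: 5326.00
  WH-West: 5630.33
  WH-North: 6753.00

Highest: WH-North (6753.00)
Lowest: WH-South (2971.50)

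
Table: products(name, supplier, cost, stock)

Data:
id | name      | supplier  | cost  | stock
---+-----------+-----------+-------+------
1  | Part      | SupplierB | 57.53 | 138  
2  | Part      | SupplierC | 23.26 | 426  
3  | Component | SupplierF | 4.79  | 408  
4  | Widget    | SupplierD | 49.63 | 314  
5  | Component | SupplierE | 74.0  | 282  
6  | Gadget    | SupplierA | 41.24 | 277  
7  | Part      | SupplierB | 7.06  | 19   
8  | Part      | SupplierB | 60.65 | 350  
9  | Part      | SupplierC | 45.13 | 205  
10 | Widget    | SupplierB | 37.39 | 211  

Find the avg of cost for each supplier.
SELECT supplier, AVG(cost) as result
FROM products
GROUP BY supplier

Result:
  SupplierA: 41.24
  SupplierB: 40.66
  SupplierC: 34.20
  SupplierD: 49.63
  SupplierE: 74.00
  SupplierF: 4.79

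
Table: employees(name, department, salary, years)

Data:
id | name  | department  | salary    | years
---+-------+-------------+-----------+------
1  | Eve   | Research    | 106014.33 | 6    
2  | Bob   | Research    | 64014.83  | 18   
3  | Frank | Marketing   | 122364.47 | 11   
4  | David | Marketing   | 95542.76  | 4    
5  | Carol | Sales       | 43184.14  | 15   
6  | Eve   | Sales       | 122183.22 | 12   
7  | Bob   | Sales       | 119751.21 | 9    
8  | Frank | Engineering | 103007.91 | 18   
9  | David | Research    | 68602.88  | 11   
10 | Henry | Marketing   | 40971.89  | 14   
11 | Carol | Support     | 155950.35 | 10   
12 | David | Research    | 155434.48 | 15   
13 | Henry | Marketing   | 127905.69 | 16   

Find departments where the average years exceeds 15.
SELECT department, AVG(years)
FROM employees
GROUP BY department
HAVING AVG(years) > 15

Result:
  Engineering: avg=18.00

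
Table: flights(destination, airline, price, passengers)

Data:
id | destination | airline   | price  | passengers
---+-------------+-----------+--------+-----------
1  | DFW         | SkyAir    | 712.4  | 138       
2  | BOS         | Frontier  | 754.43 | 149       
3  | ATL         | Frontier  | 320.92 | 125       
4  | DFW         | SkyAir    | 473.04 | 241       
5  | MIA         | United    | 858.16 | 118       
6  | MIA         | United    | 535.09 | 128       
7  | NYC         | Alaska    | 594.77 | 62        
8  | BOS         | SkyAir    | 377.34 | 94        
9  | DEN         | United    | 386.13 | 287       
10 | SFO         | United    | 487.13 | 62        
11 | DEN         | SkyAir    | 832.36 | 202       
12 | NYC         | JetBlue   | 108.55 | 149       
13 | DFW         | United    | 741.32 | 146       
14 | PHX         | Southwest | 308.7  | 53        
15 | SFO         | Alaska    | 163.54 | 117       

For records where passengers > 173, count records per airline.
SELECT airline, COUNT(*)
FROM flights
WHERE passengers > 173
GROUP BY airline

Note: WHERE filters rows before grouping.

Result:
  SkyAir: 2
  United: 1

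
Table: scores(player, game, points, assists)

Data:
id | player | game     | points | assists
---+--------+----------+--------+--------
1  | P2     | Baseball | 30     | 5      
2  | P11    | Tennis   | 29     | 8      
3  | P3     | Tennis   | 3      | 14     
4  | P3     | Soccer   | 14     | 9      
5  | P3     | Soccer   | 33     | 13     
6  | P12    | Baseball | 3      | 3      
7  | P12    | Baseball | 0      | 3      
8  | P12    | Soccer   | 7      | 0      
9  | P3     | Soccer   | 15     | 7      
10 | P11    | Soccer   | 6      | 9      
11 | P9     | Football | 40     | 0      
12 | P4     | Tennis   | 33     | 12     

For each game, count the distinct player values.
SELECT game, COUNT(DISTINCT player)
FROM scores
GROUP BY game

Result:
  Baseball: 2 distinct
  Football: 1 distinct
  Soccer: 3 distinct
  Tennis: 3 distinct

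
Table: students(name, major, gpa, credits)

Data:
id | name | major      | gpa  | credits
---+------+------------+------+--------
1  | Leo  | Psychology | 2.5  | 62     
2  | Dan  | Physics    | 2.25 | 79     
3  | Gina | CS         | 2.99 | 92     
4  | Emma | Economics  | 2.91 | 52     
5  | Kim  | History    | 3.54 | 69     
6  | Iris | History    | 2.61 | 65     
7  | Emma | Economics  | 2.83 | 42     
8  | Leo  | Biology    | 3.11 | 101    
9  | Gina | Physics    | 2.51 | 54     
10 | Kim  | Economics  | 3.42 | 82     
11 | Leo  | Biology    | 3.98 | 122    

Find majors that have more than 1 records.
SELECT major, COUNT(*) as cnt
FROM students
GROUP BY major
HAVING COUNT(*) > 1

Result:
  Biology: 2
  Economics: 3
  History: 2
  Physics: 2

Note: HAVING filters groups after aggregation, WHERE filters rows before.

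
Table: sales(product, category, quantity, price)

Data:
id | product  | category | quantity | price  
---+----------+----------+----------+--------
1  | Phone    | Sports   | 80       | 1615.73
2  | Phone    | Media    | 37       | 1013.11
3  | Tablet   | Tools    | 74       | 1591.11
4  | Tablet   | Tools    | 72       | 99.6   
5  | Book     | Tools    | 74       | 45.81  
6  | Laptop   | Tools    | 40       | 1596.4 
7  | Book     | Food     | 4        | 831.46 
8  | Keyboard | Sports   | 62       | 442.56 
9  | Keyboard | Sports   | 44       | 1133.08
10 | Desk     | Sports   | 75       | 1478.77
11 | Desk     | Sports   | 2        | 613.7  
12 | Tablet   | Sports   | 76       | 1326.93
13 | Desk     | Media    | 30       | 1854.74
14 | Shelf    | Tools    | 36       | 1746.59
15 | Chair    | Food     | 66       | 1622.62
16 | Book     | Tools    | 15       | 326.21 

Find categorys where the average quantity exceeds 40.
SELECT category, AVG(quantity)
FROM sales
GROUP BY category
HAVING AVG(quantity) > 40

Result:
  Sports: avg=56.50
  Tools: avg=51.83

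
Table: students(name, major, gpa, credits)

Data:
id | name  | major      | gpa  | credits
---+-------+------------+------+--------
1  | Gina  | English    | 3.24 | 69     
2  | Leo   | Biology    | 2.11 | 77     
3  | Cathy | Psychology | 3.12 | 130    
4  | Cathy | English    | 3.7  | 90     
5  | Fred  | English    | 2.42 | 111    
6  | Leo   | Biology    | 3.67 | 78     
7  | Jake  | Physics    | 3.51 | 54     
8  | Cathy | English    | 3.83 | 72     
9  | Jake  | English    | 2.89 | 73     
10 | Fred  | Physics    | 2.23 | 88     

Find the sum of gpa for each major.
SELECT major, SUM(gpa) as result
FROM students
GROUP BY major

Result:
  Biology: 5.78
  English: 16.08
  Physics: 5.74
  Psychology: 3.12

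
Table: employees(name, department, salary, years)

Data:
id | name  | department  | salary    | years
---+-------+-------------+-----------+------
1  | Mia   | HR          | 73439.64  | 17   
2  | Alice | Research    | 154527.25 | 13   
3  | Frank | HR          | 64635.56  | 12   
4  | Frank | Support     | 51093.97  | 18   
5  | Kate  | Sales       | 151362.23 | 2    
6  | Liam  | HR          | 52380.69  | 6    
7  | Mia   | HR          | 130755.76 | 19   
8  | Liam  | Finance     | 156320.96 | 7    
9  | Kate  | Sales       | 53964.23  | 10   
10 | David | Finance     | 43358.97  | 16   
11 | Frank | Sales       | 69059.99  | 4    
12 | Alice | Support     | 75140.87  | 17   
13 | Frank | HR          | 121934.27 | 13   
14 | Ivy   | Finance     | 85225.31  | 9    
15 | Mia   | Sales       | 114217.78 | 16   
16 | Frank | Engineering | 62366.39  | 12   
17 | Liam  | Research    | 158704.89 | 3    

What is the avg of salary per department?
SELECT department, AVG(salary) as result
FROM employees
GROUP BY department

Result:
  Engineering: 62366.39
  Finance: 94968.41
  HR: 88629.18
  Research: 156616.07
  Sales: 97151.06
  Support: 63117.42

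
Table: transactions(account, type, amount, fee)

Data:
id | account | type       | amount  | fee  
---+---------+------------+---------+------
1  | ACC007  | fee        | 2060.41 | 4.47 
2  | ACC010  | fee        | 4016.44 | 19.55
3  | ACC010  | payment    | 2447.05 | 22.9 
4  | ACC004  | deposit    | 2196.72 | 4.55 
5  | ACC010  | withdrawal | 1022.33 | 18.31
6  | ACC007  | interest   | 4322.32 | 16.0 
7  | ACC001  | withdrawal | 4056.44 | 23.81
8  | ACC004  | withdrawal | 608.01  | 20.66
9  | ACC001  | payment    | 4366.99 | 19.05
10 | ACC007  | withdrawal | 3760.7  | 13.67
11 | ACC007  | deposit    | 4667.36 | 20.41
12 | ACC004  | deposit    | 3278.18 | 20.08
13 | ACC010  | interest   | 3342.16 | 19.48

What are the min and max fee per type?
SELECT type, MIN(fee), MAX(fee)
FROM transactions
GROUP BY type

Result:
  deposit: min=4.55, max=20.41
  fee: min=4.47, max=19.55
  interest: min=16.00, max=19.48
  payment: min=19.05, max=22.90
  withdrawal: min=13.67, max=23.81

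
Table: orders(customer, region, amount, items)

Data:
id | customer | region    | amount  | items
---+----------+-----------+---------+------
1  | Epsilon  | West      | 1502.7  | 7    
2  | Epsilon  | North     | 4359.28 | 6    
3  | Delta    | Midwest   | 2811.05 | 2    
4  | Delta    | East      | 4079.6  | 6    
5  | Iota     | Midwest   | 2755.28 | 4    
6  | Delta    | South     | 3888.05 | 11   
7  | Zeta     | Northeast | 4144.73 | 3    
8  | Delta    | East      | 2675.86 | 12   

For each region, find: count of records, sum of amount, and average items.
SELECT region,
       COUNT(*) as cnt,
       SUM(amount) as total_amount,
       AVG(items) as avg_items
FROM orders
GROUP BY region

Result:
  East: 2 records, 6755.46 total amount, 9.00 avg items
  Midwest: 2 records, 5566.33 total amount, 3.00 avg items
  North: 1 records, 4359.28 total amount, 6.00 avg items
  Northeast: 1 records, 4144.73 total amount, 3.00 avg items
  South: 1 records, 3888.05 total amount, 11.00 avg items
  West: 1 records, 1502.70 total amount, 7.00 avg items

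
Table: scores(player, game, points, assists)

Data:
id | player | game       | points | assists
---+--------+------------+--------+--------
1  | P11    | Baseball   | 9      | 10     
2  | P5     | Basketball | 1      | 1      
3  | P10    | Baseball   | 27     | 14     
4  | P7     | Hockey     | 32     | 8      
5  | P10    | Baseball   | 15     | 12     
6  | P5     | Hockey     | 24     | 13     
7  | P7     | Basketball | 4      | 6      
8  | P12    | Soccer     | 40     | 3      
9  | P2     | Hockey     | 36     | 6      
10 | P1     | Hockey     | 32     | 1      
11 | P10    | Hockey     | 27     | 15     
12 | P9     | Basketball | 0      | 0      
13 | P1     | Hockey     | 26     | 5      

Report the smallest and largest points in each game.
SELECT game, MIN(points), MAX(points)
FROM scores
GROUP BY game

Result:
  Baseball: min=9, max=27
  Basketball: min=0, max=4
  Hockey: min=24, max=36
  Soccer: min=40, max=40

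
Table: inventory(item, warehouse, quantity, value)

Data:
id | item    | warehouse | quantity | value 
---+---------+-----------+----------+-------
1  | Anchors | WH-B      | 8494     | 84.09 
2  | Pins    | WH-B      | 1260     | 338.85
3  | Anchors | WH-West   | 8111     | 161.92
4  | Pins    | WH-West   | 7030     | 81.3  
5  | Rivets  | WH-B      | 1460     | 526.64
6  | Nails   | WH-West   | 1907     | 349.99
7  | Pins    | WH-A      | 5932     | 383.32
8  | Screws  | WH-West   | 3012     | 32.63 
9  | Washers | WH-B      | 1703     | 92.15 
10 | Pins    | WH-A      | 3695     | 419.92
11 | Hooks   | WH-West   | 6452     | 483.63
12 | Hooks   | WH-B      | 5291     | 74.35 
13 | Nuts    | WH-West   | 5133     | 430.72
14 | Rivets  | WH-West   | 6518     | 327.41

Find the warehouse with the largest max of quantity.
SELECT warehouse, MAX(quantity) as val
FROM inventory
GROUP BY warehouse
ORDER BY val DESC
LIMIT 1

Result: WH-B with max(quantity) = 8494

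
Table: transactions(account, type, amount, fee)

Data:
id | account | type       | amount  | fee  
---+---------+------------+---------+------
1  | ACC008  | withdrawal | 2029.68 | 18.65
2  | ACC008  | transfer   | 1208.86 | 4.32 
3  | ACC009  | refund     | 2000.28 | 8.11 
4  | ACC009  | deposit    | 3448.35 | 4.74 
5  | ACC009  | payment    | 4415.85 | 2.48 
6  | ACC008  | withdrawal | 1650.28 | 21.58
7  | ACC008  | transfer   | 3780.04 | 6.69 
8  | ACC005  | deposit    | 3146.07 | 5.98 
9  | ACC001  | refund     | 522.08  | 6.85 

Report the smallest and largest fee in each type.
SELECT type, MIN(fee), MAX(fee)
FROM transactions
GROUP BY type

Result:
  deposit: min=4.74, max=5.98
  payment: min=2.48, max=2.48
  refund: min=6.85, max=8.11
  transfer: min=4.32, max=6.69
  withdrawal: min=18.65, max=21.58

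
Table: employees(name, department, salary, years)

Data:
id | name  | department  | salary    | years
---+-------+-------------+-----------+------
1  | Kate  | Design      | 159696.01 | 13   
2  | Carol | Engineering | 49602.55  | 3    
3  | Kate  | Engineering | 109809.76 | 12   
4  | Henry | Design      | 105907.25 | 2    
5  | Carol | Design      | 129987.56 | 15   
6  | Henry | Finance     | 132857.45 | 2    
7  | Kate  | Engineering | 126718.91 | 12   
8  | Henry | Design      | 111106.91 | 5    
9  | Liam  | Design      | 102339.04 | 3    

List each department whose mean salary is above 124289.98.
SELECT department, AVG(salary)
FROM employees
GROUP BY department
HAVING AVG(salary) > 124289.98

Result:
  Finance: avg=132857.45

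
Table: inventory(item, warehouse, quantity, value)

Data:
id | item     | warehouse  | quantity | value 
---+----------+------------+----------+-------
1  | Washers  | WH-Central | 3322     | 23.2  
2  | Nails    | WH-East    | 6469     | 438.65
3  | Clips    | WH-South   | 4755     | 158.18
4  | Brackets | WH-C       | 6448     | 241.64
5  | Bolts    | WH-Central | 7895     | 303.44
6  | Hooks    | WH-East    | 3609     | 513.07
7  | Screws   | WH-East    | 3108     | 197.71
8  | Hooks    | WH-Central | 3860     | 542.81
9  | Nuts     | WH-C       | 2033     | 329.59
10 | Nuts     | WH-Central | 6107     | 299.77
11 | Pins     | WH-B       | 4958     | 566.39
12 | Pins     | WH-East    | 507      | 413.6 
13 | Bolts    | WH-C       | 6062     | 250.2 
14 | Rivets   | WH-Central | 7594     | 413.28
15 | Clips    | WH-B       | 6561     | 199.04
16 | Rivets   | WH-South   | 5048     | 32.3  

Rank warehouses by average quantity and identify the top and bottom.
SELECT warehouse, AVG(quantity)
FROM inventory
GROUP BY warehouse
ORDER BY AVG(quantity)

All groups:
  WH-East: 3423.25
  WH-C: 4847.67
  WH-South: 4901.50
  WH-Central: 5755.60
  WH-B: 5759.50

Highest: WH-B (5759.50)
Lowest: WH-East (3423.25)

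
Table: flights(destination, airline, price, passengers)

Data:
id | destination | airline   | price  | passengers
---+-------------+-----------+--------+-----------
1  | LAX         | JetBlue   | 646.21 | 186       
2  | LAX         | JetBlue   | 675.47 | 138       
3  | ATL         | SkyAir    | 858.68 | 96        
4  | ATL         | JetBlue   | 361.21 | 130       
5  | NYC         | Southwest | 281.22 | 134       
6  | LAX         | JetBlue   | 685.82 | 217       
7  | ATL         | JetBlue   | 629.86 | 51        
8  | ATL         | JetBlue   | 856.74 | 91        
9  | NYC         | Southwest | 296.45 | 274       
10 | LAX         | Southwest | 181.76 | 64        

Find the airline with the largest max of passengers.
SELECT airline, MAX(passengers) as val
FROM flights
GROUP BY airline
ORDER BY val DESC
LIMIT 1

Result: Southwest with max(passengers) = 274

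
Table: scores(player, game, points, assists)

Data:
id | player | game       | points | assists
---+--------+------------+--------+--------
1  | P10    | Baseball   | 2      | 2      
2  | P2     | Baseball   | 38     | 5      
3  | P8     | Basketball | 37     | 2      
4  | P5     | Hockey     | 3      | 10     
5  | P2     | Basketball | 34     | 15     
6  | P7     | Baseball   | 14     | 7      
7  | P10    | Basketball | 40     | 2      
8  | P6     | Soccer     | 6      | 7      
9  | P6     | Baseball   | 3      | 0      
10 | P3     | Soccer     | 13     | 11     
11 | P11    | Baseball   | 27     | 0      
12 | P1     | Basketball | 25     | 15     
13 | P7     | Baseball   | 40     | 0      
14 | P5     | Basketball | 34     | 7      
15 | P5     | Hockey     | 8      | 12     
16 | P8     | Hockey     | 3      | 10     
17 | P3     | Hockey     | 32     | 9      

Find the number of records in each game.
SELECT game, COUNT(*) as count
FROM scores
GROUP BY game

Result:
  Baseball: 6
  Basketball: 5
  Hockey: 4
  Soccer: 2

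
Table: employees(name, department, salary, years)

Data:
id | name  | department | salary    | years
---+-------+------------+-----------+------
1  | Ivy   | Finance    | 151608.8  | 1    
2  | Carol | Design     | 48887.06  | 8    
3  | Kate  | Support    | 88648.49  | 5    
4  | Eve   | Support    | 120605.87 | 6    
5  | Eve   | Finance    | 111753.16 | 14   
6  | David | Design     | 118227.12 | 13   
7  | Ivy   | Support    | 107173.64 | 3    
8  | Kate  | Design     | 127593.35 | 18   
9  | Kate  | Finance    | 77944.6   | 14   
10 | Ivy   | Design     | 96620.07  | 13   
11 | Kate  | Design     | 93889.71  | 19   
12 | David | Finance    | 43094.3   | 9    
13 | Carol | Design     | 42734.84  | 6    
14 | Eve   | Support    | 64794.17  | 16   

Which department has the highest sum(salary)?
SELECT department, SUM(salary) as val
FROM employees
GROUP BY department
ORDER BY val DESC
LIMIT 1

Result: Design with sum(salary) = 527952.15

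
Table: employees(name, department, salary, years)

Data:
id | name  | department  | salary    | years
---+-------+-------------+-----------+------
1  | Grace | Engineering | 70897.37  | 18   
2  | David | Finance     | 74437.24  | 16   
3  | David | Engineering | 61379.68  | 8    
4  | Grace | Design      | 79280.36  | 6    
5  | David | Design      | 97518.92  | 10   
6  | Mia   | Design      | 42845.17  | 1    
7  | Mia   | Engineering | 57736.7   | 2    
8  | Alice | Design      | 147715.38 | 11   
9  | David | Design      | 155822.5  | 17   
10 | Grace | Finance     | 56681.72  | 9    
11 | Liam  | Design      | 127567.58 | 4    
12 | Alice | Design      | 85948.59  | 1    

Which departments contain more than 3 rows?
SELECT department, COUNT(*) as cnt
FROM employees
GROUP BY department
HAVING COUNT(*) > 3

Result:
  Design: 7

Note: HAVING filters groups after aggregation, WHERE filters rows before.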